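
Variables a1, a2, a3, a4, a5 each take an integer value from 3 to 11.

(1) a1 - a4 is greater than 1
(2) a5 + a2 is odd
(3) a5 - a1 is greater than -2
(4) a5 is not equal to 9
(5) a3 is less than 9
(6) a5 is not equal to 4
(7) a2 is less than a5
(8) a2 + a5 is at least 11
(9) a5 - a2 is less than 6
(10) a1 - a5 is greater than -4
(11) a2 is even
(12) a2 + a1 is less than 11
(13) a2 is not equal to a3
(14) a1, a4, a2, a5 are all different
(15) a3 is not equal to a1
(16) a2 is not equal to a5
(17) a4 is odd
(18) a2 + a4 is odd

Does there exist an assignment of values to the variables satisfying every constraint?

Satisfiable

The assignment a1 = 6, a2 = 4, a3 = 7, a4 = 3, a5 = 7 works:
  constraint 1 holds since a1 - a4 = 3.
  constraint 3 holds since a5 - a1 = 1.
  constraint 8 holds since a2 + a5 = 11.
The rest check out directly.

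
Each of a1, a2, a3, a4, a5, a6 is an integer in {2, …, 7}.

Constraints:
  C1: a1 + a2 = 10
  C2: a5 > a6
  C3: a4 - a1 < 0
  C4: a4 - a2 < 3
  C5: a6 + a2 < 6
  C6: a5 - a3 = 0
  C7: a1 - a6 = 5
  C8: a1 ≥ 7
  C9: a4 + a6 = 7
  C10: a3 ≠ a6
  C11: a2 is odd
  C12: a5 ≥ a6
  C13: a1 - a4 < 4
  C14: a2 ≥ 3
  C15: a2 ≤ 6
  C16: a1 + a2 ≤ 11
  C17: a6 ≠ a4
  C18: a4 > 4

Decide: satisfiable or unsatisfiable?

Satisfiable

Setting (a1, a2, a3, a4, a5, a6) = (7, 3, 5, 5, 5, 2) satisfies everything: constraint 1: a1 + a2 = 10; constraint 3: a4 - a1 = -2, and the others follow.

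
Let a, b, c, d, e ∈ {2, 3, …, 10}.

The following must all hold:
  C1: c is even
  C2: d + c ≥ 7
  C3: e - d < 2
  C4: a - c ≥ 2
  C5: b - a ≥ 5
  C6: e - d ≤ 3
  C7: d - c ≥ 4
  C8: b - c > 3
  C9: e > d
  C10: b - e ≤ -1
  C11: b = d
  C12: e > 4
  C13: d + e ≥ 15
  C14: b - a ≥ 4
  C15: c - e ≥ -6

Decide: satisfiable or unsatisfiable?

Unsatisfiable

Constraints 4, 5, 10, and 15 give b − a ≥ 5, a − c ≥ 2, c − e ≥ -6, e − b ≥ 1.
Adding all 4 inequalities: the left sides telescope to 0, and the right sides sum to 5 + 2 + (-6) + 1 = 2. So 0 ≥ 2, which is false.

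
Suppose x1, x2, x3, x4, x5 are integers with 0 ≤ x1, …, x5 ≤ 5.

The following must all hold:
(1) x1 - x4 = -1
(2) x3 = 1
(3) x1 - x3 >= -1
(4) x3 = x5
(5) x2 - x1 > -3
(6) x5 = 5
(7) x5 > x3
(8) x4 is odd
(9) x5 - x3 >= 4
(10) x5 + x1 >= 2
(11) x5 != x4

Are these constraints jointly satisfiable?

Unsatisfiable

Constraint 2 fixes x3 = 1 and constraint 6 fixes x5 = 5, but constraint 4 requires x3 = x5. Since 1 ≠ 5, contradiction.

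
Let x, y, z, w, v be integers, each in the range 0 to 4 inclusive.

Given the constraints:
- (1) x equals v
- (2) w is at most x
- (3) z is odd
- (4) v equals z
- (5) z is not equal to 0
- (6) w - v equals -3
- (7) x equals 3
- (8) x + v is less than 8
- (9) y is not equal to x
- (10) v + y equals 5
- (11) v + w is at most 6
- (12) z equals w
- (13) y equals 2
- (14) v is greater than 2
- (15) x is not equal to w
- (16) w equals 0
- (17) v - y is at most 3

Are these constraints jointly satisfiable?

Constraint 7 fixes x = 3 and constraint 16 fixes w = 0. Constraints 1, 4, and 12 give x = v = z = w, so x = w. But 3 ≠ 0 — contradiction.

Unsatisfiable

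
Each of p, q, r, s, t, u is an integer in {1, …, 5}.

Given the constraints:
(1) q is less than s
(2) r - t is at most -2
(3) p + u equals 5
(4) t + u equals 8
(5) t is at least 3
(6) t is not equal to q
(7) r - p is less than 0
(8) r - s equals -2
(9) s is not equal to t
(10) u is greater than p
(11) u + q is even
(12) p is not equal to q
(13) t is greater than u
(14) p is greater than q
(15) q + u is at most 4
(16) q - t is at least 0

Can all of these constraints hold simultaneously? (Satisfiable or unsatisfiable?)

Constraints 10, 13, 14, and 16 give q < p, p < u, u < t, t ≤ q. Chaining: q < p < u < t ≤ q, which forces q < q — impossible.

Unsatisfiable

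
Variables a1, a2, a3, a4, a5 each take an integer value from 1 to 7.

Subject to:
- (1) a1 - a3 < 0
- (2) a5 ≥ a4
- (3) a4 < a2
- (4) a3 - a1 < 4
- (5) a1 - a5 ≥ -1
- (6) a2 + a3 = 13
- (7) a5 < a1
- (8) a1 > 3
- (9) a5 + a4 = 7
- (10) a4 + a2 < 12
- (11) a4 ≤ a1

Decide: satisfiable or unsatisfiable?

Satisfiable

The assignment a1 = 6, a2 = 6, a3 = 7, a4 = 3, a5 = 4 works:
  constraint 1 holds since a1 - a3 = -1.
  constraint 4 holds since a3 - a1 = 1.
  constraint 5 holds since a1 - a5 = 2.
The rest check out directly.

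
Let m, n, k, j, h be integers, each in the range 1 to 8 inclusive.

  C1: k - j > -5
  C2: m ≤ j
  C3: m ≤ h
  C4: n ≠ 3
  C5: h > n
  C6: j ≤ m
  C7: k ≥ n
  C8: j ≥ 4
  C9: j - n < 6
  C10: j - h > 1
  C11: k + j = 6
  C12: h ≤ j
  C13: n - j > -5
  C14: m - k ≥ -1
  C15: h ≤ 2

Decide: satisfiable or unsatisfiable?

From constraints 6 and 8: m ≥ j and j ≥ 4, so m ≥ 4. From constraints 3 and 15: m ≤ h and h ≤ 2, so m ≤ 2. But 2 < 4, so no value of m works.

Unsatisfiable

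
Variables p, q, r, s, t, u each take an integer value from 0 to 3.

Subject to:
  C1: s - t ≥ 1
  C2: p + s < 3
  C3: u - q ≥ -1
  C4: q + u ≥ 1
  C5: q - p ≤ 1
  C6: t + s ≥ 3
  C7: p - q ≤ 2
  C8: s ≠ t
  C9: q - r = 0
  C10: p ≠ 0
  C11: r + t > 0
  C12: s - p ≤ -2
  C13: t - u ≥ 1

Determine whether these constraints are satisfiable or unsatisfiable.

Unsatisfiable

Constraints 1, 3, 7, 12, and 13 give u − q ≥ -1, q − p ≥ -2, p − s ≥ 2, s − t ≥ 1, t − u ≥ 1.
Adding all 5 inequalities: the left sides telescope to 0, and the right sides sum to (-1) + (-2) + 2 + 1 + 1 = 1. So 0 ≥ 1, which is false.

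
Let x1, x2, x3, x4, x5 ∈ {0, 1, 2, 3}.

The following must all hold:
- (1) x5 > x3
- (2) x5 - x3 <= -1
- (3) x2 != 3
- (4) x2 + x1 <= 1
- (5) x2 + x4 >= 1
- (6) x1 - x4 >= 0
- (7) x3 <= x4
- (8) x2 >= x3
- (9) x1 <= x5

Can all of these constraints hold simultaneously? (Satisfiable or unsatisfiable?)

Constraints 2, 6, 7, and 9 give x3 ≤ x4, x4 ≤ x1, x1 ≤ x5, x5 < x3. Chaining: x3 ≤ x4 ≤ x1 ≤ x5 < x3, which forces x3 < x3 — impossible.

Unsatisfiable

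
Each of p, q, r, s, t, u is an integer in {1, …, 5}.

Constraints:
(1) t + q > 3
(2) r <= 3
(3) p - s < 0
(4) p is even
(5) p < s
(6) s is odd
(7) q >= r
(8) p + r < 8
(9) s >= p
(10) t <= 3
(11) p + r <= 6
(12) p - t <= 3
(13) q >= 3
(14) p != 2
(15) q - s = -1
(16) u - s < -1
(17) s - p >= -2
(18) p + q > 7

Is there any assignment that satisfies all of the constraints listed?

Satisfiable

The assignment p = 4, q = 4, r = 1, s = 5, t = 2, u = 1 works:
  constraint 1 holds since t + q = 6.
  constraint 3 holds since p - s = -1.
The rest check out directly.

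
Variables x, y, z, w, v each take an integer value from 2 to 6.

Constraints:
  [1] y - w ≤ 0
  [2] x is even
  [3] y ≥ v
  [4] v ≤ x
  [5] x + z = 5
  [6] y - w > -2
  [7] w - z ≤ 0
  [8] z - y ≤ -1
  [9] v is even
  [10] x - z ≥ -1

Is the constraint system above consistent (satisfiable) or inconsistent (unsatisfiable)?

Constraints 1, 7, and 8 give w − y ≥ 0, y − z ≥ 1, z − w ≥ 0.
Adding all 3 inequalities: the left sides telescope to 0, and the right sides sum to 0 + 1 + 0 = 1. So 0 ≥ 1, which is false.

Unsatisfiable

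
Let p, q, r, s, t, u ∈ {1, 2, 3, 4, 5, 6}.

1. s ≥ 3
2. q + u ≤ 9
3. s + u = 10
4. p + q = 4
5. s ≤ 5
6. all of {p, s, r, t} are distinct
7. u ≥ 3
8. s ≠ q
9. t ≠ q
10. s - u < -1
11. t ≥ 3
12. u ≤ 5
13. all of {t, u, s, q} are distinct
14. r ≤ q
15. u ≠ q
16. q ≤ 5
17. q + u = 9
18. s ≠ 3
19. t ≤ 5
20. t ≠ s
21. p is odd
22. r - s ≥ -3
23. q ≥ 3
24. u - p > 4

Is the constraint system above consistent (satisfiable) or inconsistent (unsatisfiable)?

Unsatisfiable

Constraints 1, 5, 7, 11, 12, 16, 19, and 23 confine each of t, u, s, q to the 3 values {3, …, 5}.
Constraint 13 requires all 4 of them to be distinct, but only 3 values are available — impossible by the pigeonhole principle.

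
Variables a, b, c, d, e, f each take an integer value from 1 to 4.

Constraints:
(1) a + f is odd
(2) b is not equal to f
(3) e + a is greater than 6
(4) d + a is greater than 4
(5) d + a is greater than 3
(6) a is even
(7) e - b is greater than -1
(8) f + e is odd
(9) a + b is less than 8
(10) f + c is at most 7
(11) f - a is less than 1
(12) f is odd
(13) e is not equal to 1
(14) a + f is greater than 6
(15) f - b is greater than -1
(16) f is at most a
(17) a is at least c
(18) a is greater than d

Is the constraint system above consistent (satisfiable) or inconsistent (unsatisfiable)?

Satisfiable

Setting (a, b, c, d, e, f) = (4, 2, 1, 1, 4, 3) satisfies everything: constraint 3: e + a = 8; constraint 4: d + a = 5, and the others follow.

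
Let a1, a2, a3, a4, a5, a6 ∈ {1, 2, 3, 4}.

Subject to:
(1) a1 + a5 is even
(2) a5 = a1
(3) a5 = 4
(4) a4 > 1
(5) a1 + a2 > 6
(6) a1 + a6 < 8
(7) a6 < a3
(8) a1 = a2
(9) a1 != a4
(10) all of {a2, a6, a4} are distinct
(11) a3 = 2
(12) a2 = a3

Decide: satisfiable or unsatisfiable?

Unsatisfiable

Constraint 3 fixes a5 = 4 and constraint 11 fixes a3 = 2. Constraints 2, 8, and 12 give a5 = a1 = a2 = a3, so a5 = a3. But 4 ≠ 2 — contradiction.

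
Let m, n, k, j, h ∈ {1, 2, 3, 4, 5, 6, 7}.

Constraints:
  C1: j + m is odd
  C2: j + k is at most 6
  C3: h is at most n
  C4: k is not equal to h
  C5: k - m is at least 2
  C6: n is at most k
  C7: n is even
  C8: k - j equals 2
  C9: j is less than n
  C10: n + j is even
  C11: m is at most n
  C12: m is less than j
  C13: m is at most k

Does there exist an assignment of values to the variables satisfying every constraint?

Satisfiable

One satisfying assignment is m = 1, n = 4, k = 4, j = 2, h = 2.
For the less obvious constraints — constraint 2: j + k = 6; constraint 5: k - m = 3; constraint 8: k - j = 2 — and the others hold by inspection.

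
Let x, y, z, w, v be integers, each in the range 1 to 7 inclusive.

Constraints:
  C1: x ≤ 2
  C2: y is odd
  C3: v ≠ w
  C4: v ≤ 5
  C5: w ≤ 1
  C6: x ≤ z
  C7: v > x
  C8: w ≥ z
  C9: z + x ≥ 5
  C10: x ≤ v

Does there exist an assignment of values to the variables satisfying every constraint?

From constraints 5 and 8: z ≤ w ≤ 1. From constraint 1: x ≤ 2. Hence z + x ≤ 3. But constraint 9 requires z + x ≥ 5, and 5 > 3. Contradiction.

Unsatisfiable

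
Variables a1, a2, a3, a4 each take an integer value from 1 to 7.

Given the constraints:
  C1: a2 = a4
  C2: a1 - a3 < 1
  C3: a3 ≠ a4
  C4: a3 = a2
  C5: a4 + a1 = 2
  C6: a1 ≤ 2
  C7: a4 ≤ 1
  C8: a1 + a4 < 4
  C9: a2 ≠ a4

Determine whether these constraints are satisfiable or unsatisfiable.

Unsatisfiable

From constraints 1 and 4, a3 = a2 = a4, so a3 = a4. But constraint 3 says a3 ≠ a4. Contradiction.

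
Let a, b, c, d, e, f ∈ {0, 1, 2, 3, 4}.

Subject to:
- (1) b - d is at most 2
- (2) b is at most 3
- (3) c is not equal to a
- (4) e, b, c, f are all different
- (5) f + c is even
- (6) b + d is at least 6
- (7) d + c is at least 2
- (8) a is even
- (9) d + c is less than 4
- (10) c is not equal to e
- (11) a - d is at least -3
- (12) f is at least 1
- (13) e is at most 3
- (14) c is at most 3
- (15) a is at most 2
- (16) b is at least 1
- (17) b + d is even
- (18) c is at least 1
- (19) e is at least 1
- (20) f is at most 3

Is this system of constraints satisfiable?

Constraints 2, 12, 13, 14, 16, 18, 19, and 20 confine each of e, b, c, f to the 3 values {1, …, 3}.
Constraint 4 requires all 4 of them to be distinct, but only 3 values are available — impossible by the pigeonhole principle.

Unsatisfiable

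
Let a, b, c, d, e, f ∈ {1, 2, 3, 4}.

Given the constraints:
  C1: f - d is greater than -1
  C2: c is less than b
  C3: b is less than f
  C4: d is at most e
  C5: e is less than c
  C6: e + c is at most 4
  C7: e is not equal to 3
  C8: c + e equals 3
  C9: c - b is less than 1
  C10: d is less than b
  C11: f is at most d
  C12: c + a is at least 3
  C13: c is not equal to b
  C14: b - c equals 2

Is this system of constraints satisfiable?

Unsatisfiable

Constraints 2, 3, 4, 5, and 11 give f ≤ d, d ≤ e, e < c, c < b, b < f. Chaining: f ≤ d ≤ e < c < b < f, which forces f < f — impossible.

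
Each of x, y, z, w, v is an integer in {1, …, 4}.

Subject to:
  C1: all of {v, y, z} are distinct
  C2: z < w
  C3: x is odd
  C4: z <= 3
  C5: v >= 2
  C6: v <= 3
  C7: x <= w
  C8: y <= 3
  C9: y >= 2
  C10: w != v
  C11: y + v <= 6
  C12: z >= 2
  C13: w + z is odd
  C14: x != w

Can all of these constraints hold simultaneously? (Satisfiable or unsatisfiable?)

Constraints 4, 5, 6, 8, 9, and 12 confine each of v, y, z to the 2 values {2, 3}.
Constraint 1 requires all 3 of them to be distinct, but only 2 values are available — impossible by the pigeonhole principle.

Unsatisfiable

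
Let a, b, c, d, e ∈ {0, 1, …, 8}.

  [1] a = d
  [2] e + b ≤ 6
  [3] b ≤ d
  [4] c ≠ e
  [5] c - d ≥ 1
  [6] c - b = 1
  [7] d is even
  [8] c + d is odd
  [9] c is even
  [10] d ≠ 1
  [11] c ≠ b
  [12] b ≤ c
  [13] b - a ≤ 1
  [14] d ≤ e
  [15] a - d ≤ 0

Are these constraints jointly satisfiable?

Constraint 9 makes c even and constraint 7 makes d even, so c + d must be even. Constraint 8 says c + d is odd — contradiction.

Unsatisfiable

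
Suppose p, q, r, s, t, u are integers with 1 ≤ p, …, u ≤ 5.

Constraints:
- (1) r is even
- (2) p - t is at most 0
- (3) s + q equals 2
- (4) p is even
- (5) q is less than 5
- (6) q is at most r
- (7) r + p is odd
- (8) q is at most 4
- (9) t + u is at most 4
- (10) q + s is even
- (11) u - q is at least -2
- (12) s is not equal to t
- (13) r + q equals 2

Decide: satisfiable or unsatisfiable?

Unsatisfiable

Constraint 1 makes r even and constraint 4 makes p even, so r + p must be even. Constraint 7 says r + p is odd — contradiction.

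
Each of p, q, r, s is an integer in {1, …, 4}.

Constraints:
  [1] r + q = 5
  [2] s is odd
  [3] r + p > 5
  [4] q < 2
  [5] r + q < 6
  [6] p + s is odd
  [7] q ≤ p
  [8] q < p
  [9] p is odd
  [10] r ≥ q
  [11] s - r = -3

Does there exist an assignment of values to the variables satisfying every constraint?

Constraint 9 makes p odd and constraint 2 makes s odd, so p + s must be even. Constraint 6 says p + s is odd — contradiction.

Unsatisfiable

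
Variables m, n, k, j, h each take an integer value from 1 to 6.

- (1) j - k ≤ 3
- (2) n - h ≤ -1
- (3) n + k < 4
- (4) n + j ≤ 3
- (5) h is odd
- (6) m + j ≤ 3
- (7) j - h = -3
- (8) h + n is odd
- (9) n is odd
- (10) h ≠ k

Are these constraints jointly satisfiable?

Constraint 5 makes h odd and constraint 9 makes n odd, so h + n must be even. Constraint 8 says h + n is odd — contradiction.

Unsatisfiable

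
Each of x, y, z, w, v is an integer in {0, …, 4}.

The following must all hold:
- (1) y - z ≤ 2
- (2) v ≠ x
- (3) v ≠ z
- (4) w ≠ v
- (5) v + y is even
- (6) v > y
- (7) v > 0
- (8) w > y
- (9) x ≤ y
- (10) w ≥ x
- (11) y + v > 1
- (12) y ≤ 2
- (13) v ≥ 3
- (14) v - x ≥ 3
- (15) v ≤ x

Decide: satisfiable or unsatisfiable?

Unsatisfiable

From constraints 13 and 15: x ≥ v and v ≥ 3, so x ≥ 3. From constraints 9 and 12: x ≤ y and y ≤ 2, so x ≤ 2. But 2 < 3, so no value of x works.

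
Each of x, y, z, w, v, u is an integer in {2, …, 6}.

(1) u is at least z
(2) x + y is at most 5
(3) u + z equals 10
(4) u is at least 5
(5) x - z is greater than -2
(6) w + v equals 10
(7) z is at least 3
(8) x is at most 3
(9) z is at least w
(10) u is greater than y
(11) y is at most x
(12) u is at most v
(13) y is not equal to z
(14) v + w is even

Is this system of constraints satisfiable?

Take x = 3, y = 2, z = 4, w = 4, v = 6, u = 6. Then constraint 2: x + y = 5; constraint 3: u + z = 10; constraint 5: x - z = -1, and every other listed constraint is also met.

Satisfiable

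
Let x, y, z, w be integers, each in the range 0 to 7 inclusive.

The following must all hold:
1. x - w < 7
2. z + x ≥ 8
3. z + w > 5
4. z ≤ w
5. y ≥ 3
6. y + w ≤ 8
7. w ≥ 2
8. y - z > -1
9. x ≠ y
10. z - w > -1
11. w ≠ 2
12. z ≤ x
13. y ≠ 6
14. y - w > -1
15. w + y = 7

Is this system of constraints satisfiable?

Satisfiable

One satisfying assignment is x = 7, y = 4, z = 3, w = 3.
For the less obvious constraints — constraint 1: x - w = 4; constraint 2: z + x = 10 — and the others hold by inspection.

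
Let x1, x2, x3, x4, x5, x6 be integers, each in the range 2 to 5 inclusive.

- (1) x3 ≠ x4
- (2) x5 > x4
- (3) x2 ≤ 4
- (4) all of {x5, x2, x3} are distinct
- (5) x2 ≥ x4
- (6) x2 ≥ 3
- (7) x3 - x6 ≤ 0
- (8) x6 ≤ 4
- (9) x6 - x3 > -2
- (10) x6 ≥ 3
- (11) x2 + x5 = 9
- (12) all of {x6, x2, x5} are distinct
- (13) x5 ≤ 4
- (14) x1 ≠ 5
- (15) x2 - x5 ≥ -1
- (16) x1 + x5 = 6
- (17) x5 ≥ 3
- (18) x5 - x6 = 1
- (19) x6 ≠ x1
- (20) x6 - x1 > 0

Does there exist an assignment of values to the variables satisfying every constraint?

Unsatisfiable

Constraints 3, 6, 8, 10, 13, and 17 confine each of x6, x2, x5 to the 2 values {3, 4}.
Constraint 12 requires all 3 of them to be distinct, but only 2 values are available — impossible by the pigeonhole principle.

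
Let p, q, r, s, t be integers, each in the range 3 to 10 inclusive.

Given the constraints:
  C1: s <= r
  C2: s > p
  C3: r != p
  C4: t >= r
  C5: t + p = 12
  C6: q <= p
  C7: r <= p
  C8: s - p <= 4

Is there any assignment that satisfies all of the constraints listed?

Unsatisfiable

Constraints 1, 2, and 7 give r ≤ p, p < s, s ≤ r. Chaining: r ≤ p < s ≤ r, which forces r < r — impossible.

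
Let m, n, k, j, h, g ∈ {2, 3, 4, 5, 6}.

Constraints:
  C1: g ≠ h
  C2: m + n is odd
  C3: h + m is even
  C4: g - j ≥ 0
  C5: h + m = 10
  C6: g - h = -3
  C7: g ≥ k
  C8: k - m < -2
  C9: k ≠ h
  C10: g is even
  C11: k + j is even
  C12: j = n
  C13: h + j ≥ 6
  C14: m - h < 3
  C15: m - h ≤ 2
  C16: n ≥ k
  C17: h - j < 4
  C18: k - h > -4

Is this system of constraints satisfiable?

Satisfiable

The assignment m = 5, n = 2, k = 2, j = 2, h = 5, g = 2 works:
  constraint 4 holds since g - j = 0.
  constraint 5 holds since h + m = 10.
The rest check out directly.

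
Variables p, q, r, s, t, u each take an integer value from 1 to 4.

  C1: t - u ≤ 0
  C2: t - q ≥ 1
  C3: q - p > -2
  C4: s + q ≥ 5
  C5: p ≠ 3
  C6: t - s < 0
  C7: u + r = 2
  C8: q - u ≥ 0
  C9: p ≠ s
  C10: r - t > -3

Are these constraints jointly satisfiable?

Unsatisfiable

Constraints 1, 2, and 8 give q − u ≥ 0, u − t ≥ 0, t − q ≥ 1.
Adding all 3 inequalities: the left sides telescope to 0, and the right sides sum to 0 + 0 + 1 = 1. So 0 ≥ 1, which is false.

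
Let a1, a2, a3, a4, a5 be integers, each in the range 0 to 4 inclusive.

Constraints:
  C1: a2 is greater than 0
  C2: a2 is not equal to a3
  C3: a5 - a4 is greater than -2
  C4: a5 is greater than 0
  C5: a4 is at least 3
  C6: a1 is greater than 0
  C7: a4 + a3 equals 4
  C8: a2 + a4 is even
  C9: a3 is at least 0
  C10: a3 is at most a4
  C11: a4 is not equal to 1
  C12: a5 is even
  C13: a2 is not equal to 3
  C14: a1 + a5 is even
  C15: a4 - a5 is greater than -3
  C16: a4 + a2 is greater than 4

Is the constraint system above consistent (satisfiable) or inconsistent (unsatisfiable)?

Try a1 = 2, a2 = 2, a3 = 0, a4 = 4, a5 = 4.
Check constraint 3: a5 - a4 = 0; constraint 7: a4 + a3 = 4; constraint 15: a4 - a5 = 0. The remaining constraints are straightforward to verify.

Satisfiable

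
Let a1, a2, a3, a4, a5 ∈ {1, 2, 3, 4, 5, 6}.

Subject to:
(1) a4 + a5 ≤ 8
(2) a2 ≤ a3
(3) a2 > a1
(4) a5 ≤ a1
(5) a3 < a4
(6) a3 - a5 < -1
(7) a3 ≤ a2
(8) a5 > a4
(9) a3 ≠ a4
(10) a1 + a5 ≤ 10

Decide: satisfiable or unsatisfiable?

Unsatisfiable

Constraints 2, 3, 4, 5, and 8 give a3 < a4, a4 < a5, a5 ≤ a1, a1 < a2, a2 ≤ a3. Chaining: a3 < a4 < a5 ≤ a1 < a2 ≤ a3, which forces a3 < a3 — impossible.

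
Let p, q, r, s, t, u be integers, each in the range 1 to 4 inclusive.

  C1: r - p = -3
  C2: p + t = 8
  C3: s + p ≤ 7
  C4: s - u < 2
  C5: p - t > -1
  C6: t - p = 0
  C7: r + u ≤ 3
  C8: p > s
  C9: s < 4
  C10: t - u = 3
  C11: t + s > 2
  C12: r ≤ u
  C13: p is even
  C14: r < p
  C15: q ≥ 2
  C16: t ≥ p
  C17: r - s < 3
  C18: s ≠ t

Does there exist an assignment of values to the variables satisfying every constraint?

One satisfying assignment is p = 4, q = 4, r = 1, s = 1, t = 4, u = 1.
For the less obvious constraints — constraint 1: r - p = -3; constraint 2: p + t = 8 — and the others hold by inspection.

Satisfiable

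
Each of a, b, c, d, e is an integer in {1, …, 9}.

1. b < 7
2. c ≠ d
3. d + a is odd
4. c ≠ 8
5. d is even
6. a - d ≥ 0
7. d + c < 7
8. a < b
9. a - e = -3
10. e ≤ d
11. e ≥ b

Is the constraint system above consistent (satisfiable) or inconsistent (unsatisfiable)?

Unsatisfiable

Constraints 6, 8, 10, and 11 give a < b, b ≤ e, e ≤ d, d ≤ a. Chaining: a < b ≤ e ≤ d ≤ a, which forces a < a — impossible.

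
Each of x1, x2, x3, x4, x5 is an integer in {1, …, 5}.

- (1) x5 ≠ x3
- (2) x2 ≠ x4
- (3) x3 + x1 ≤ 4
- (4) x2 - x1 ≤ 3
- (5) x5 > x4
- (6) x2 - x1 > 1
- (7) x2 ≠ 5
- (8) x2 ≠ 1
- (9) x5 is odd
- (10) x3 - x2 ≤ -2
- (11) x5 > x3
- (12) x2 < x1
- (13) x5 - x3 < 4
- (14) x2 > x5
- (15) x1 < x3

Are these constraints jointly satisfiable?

Constraints 11, 12, 14, and 15 give x1 < x3, x3 < x5, x5 < x2, x2 < x1. Chaining: x1 < x3 < x5 < x2 < x1, which forces x1 < x1 — impossible.

Unsatisfiable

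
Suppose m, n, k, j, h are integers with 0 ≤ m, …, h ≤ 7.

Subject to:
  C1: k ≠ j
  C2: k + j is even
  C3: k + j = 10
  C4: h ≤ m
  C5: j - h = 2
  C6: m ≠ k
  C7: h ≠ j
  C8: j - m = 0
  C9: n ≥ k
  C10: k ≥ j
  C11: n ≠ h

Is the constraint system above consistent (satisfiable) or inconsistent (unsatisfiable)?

One satisfying assignment is m = 4, n = 7, k = 6, j = 4, h = 2.
For the less obvious constraints — constraint 3: k + j = 10; constraint 5: j - h = 2 — and the others hold by inspection.

Satisfiable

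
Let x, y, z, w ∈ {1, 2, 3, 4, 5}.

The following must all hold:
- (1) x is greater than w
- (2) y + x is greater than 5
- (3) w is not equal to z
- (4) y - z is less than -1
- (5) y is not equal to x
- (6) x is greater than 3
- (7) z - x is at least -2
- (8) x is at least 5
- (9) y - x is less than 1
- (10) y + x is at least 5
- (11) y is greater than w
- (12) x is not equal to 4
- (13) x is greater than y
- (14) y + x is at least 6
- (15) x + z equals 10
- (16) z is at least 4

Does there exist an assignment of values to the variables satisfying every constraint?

Take x = 5, y = 3, z = 5, w = 1. Then constraint 2: y + x = 8; constraint 4: y - z = -2, and every other listed constraint is also met.

Satisfiable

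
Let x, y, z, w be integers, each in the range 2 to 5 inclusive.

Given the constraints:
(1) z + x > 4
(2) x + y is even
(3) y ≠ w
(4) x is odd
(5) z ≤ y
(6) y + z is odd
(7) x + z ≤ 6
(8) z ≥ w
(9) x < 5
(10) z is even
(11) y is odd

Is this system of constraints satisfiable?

Satisfiable

One satisfying assignment is x = 3, y = 5, z = 2, w = 2.
For the less obvious constraints — constraint 1: z + x = 5; constraint 2: x + y = 8 is even; constraint 7: x + z = 5 — and the others hold by inspection.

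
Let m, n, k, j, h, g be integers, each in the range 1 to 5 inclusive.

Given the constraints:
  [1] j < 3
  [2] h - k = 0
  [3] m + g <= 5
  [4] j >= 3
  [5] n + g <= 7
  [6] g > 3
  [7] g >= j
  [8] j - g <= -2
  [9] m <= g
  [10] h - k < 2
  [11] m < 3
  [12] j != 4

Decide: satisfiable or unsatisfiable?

From constraint 4: j ≥ 3. From constraint 1: j ≤ 2. But 2 < 3, so no value of j works.

Unsatisfiable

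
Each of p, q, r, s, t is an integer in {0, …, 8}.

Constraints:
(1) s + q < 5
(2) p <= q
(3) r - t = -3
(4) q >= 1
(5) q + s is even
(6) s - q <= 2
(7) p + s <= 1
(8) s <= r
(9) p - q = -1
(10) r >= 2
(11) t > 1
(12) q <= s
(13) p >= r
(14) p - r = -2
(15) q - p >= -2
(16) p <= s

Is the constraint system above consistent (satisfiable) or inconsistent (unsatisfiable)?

From constraints 10 and 13: p ≥ r ≥ 2. From constraints 4 and 12: s ≥ q ≥ 1. Hence p + s ≥ 3. But constraint 7 requires p + s ≤ 1, and 1 < 3. Contradiction.

Unsatisfiable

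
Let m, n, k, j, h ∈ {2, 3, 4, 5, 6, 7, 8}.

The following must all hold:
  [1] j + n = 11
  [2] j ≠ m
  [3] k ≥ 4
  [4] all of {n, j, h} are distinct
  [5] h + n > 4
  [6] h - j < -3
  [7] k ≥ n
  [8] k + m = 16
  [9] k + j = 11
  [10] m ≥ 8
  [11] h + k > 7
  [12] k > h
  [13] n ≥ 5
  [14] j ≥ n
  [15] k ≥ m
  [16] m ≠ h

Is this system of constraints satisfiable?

Unsatisfiable

From constraints 10 and 15: k ≥ m ≥ 8. From constraints 13 and 14: j ≥ n ≥ 5. Hence k + j ≥ 13. But constraint 9 requires k + j = 11, and 11 < 13. Contradiction.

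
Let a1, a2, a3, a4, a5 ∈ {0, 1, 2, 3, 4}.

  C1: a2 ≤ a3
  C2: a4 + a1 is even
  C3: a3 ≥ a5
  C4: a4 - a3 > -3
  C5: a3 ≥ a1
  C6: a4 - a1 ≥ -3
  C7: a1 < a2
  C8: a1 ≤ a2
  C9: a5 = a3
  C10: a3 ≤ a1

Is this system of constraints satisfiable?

Constraints 1, 7, and 10 give a1 < a2, a2 ≤ a3, a3 ≤ a1. Chaining: a1 < a2 ≤ a3 ≤ a1, which forces a1 < a1 — impossible.

Unsatisfiable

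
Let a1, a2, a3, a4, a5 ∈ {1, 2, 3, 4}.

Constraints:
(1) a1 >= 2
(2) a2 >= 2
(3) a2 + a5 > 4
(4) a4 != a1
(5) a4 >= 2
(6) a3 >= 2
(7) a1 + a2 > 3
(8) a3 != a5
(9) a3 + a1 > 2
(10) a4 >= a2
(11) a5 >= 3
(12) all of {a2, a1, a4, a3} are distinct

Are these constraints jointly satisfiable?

Constraints 1, 2, 5, and 6 confine each of a2, a1, a4, a3 to the 3 values {2, …, 4} (the domain already gives each ≤ 4).
Constraint 12 requires all 4 of them to be distinct, but only 3 values are available — impossible by the pigeonhole principle.

Unsatisfiable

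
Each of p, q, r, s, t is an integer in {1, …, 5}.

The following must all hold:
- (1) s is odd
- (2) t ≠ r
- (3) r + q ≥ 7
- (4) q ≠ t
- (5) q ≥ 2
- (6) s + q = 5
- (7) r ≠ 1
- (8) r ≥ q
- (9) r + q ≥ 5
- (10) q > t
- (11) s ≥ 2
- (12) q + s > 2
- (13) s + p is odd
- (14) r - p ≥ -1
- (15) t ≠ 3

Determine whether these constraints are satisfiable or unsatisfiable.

Satisfiable

Take p = 4, q = 2, r = 5, s = 3, t = 1. Then constraint 3: r + q = 7; constraint 6: s + q = 5; constraint 9: r + q = 7, and every other listed constraint is also met.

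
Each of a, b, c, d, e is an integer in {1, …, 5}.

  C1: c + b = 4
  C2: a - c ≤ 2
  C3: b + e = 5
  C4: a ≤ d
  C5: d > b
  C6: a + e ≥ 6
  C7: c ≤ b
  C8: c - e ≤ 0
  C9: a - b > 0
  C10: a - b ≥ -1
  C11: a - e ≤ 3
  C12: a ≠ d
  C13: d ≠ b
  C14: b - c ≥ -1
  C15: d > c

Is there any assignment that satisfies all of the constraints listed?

The assignment a = 4, b = 2, c = 2, d = 5, e = 3 works:
  constraint 1 holds since c + b = 4.
  constraint 2 holds since a - c = 2.
The rest check out directly.

Satisfiable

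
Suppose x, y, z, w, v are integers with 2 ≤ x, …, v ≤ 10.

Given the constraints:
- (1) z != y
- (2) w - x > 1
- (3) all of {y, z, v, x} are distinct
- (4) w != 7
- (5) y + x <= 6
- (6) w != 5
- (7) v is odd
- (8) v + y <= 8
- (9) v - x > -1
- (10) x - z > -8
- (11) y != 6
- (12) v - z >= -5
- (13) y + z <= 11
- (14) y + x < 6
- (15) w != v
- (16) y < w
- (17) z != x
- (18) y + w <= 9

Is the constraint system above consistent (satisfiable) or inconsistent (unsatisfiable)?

The assignment x = 3, y = 2, z = 8, w = 6, v = 5 works:
  constraint 2 holds since w - x = 3.
  constraint 5 holds since y + x = 5.
The rest check out directly.

Satisfiable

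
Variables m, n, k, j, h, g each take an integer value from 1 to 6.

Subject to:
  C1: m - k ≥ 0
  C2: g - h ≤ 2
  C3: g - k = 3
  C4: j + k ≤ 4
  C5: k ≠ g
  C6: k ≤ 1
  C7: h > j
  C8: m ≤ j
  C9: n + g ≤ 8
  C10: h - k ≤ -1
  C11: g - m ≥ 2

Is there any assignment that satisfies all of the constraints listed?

Constraints 1, 2, 10, and 11 give k − h ≥ 1, h − g ≥ -2, g − m ≥ 2, m − k ≥ 0.
Adding all 4 inequalities: the left sides telescope to 0, and the right sides sum to 1 + (-2) + 2 + 0 = 1. So 0 ≥ 1, which is false.

Unsatisfiable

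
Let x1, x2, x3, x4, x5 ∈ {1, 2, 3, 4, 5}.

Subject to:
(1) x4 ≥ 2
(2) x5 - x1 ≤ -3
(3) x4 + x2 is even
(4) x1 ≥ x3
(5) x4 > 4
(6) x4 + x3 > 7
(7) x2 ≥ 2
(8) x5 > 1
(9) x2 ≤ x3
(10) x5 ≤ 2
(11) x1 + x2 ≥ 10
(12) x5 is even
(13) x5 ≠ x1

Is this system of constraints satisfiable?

The assignment x1 = 5, x2 = 5, x3 = 5, x4 = 5, x5 = 2 works:
  constraint 2 holds since x5 - x1 = -3.
  constraint 6 holds since x4 + x3 = 10.
The rest check out directly.

Satisfiable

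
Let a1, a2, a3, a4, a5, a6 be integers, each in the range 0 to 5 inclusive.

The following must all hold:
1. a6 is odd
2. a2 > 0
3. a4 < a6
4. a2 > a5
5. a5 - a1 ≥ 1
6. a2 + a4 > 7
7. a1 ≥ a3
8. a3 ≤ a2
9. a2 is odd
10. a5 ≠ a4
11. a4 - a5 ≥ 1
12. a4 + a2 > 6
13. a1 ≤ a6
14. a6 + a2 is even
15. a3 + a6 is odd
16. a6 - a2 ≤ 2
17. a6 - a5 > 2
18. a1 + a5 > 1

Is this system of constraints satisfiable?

Try a1 = 1, a2 = 5, a3 = 0, a4 = 3, a5 = 2, a6 = 5.
Check constraint 5: a5 - a1 = 1; constraint 6: a2 + a4 = 8. The remaining constraints are straightforward to verify.

Satisfiable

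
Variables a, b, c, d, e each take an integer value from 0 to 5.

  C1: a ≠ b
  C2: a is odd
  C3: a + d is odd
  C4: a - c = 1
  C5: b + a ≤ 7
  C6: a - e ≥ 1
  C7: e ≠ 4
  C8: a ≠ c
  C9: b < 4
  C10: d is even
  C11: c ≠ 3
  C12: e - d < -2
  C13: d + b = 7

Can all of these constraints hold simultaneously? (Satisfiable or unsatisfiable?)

Satisfiable

Setting (a, b, c, d, e) = (1, 3, 0, 4, 0) satisfies everything: constraint 4: a - c = 1; constraint 5: b + a = 4, and the others follow.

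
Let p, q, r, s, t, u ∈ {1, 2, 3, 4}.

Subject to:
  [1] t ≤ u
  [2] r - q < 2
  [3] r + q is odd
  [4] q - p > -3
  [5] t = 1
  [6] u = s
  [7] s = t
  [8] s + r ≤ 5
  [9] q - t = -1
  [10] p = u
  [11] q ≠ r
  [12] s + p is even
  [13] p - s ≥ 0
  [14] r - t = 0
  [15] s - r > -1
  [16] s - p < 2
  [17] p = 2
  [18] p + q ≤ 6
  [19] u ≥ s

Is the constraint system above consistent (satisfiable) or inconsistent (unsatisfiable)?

Unsatisfiable

Constraint 17 fixes p = 2 and constraint 5 fixes t = 1. Constraints 6, 7, and 10 give p = u = s = t, so p = t. But 2 ≠ 1 — contradiction.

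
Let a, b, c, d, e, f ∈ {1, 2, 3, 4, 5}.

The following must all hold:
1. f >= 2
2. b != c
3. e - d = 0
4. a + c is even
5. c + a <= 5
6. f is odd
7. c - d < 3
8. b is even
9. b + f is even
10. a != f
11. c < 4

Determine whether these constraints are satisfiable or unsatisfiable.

Unsatisfiable

Constraint 8 makes b even and constraint 6 makes f odd, so b + f must be odd. Constraint 9 says b + f is even — contradiction.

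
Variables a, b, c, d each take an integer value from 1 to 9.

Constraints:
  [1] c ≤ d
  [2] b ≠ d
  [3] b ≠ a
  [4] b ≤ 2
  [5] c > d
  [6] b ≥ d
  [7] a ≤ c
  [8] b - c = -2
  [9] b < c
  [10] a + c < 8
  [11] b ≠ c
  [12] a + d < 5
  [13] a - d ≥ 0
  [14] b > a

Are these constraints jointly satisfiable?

Constraints 1, 9, 13, and 14 give b < c, c ≤ d, d ≤ a, a < b. Chaining: b < c ≤ d ≤ a < b, which forces b < b — impossible.

Unsatisfiable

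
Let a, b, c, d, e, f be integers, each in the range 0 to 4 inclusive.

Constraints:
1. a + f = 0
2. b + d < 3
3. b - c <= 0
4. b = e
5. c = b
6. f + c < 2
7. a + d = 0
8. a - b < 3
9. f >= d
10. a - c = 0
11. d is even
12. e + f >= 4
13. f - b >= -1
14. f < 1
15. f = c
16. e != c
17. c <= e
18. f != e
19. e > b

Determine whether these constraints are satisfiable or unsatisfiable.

From constraints 4, 5, and 15, f = c = b = e, so f = e. But constraint 18 says f ≠ e. Contradiction.

Unsatisfiable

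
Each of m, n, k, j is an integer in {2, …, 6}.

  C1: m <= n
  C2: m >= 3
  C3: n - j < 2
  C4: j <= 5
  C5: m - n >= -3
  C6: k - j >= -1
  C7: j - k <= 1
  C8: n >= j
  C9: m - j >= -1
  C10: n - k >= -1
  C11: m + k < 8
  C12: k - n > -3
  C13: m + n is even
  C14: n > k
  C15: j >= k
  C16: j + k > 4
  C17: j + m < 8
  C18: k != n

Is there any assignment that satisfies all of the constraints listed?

One satisfying assignment is m = 3, n = 3, k = 2, j = 3.
For the less obvious constraints — constraint 3: n - j = 0; constraint 5: m - n = 0; constraint 6: k - j = -1 — and the others hold by inspection.

Satisfiable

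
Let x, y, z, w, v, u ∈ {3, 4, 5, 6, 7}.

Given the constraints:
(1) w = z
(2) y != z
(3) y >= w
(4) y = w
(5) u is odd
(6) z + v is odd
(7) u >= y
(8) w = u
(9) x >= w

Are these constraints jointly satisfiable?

Unsatisfiable

From constraints 1 and 4, y = w = z, so y = z. But constraint 2 says y ≠ z. Contradiction.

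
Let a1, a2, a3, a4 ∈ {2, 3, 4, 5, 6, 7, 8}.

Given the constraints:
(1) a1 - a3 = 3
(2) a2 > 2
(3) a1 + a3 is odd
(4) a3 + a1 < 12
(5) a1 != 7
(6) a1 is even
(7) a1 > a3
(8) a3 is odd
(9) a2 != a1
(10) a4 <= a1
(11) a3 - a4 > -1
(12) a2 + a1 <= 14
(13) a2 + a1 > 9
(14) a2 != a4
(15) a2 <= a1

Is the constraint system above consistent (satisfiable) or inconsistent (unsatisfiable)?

Try a1 = 6, a2 = 5, a3 = 3, a4 = 3.
Check constraint 1: a1 - a3 = 3; constraint 4: a3 + a1 = 9. The remaining constraints are straightforward to verify.

Satisfiable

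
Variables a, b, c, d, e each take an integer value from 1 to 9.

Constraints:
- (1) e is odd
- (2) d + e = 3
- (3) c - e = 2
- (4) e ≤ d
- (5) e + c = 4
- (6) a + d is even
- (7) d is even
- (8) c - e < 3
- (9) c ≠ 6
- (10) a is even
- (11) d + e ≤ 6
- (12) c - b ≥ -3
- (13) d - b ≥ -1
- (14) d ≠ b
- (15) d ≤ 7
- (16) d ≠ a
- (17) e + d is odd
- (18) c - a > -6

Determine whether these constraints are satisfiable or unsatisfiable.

The assignment a = 6, b = 3, c = 3, d = 2, e = 1 works:
  constraint 2 holds since d + e = 3.
  constraint 3 holds since c - e = 2.
The rest check out directly.

Satisfiable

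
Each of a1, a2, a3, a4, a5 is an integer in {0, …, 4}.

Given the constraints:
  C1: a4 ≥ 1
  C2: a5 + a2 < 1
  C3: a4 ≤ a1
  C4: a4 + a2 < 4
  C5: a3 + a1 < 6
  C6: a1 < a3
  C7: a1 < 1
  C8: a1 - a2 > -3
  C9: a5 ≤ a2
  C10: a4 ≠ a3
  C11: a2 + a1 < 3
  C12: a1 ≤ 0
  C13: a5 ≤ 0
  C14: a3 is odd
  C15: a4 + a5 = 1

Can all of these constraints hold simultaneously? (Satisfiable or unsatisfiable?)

Unsatisfiable

From constraints 3 and 12: a4 ≤ a1 ≤ 0. From constraint 13: a5 ≤ 0. Hence a4 + a5 ≤ 0. But constraint 15 requires a4 + a5 = 1, and 1 > 0. Contradiction.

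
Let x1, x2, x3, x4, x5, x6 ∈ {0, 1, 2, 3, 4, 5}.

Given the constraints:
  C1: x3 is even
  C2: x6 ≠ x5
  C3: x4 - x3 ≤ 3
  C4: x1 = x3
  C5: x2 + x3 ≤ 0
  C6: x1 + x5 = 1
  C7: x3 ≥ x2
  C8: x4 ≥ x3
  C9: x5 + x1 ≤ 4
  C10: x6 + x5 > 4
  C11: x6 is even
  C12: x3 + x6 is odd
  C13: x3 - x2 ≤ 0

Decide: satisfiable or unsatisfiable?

Unsatisfiable

Constraint 1 makes x3 even and constraint 11 makes x6 even, so x3 + x6 must be even. Constraint 12 says x3 + x6 is odd — contradiction.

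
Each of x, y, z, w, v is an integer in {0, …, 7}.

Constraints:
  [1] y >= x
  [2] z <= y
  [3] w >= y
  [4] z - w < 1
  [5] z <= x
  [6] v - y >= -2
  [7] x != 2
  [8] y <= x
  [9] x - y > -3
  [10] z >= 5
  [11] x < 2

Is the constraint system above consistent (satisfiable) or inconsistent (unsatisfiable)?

Unsatisfiable

From constraints 5 and 10: x ≥ z and z ≥ 5, so x ≥ 5. From constraint 11: x ≤ 1. But 1 < 5, so no value of x works.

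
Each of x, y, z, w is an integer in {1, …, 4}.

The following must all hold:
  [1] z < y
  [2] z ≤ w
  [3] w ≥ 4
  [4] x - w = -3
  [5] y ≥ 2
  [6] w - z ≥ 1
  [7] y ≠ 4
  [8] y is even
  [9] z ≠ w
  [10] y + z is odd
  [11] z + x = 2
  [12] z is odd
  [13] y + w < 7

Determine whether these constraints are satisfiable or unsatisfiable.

Satisfiable

One satisfying assignment is x = 1, y = 2, z = 1, w = 4.
For the less obvious constraints — constraint 4: x - w = -3; constraint 6: w - z = 3 — and the others hold by inspection.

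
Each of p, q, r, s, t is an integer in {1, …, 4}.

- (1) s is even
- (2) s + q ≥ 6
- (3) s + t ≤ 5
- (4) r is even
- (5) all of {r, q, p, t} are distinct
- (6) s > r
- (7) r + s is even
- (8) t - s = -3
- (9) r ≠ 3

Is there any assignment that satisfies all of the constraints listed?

Satisfiable

The assignment p = 4, q = 3, r = 2, s = 4, t = 1 works:
  constraint 2 holds since s + q = 7.
  constraint 3 holds since s + t = 5.
  constraint 8 holds since t - s = -3.
The rest check out directly.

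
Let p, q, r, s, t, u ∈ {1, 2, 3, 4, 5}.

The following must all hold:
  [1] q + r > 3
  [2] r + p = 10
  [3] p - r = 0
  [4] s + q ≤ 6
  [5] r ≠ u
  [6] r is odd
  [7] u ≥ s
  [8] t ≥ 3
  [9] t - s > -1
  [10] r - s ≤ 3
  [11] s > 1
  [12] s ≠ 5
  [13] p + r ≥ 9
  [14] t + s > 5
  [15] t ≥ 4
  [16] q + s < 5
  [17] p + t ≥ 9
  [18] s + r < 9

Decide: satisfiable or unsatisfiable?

Try p = 5, q = 1, r = 5, s = 2, t = 4, u = 2.
Check constraint 1: q + r = 6; constraint 2: r + p = 10; constraint 3: p - r = 0. The remaining constraints are straightforward to verify.

Satisfiable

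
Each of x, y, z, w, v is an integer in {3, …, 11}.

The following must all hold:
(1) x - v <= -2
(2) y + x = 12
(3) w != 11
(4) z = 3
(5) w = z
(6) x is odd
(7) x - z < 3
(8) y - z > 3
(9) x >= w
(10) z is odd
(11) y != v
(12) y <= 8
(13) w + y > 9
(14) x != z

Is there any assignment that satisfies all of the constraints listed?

Satisfiable

Try x = 5, y = 7, z = 3, w = 3, v = 10.
Check constraint 1: x - v = -5; constraint 2: y + x = 12. The remaining constraints are straightforward to verify.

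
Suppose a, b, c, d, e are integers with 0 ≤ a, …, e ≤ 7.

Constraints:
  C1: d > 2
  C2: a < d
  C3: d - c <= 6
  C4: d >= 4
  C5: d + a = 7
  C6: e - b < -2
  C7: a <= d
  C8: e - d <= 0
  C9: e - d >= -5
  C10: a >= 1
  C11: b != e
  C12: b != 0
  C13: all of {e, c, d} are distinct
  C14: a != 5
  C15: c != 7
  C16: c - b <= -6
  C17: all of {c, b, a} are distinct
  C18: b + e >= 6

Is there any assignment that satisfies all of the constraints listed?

One satisfying assignment is a = 2, b = 7, c = 0, d = 5, e = 2.
For the less obvious constraints — constraint 3: d - c = 5; constraint 5: d + a = 7; constraint 6: e - b = -5 — and the others hold by inspection.

Satisfiable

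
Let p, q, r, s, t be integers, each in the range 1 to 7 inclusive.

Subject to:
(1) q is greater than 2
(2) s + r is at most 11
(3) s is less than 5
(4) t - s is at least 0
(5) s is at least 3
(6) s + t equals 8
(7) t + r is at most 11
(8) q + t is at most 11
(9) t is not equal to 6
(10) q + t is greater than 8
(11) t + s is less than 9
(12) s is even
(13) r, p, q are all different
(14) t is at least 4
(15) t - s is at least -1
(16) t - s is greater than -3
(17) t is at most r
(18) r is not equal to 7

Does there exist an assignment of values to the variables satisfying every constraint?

Satisfiable

Take p = 4, q = 5, r = 6, s = 4, t = 4. Then constraint 2: s + r = 10; constraint 4: t - s = 0, and every other listed constraint is also met.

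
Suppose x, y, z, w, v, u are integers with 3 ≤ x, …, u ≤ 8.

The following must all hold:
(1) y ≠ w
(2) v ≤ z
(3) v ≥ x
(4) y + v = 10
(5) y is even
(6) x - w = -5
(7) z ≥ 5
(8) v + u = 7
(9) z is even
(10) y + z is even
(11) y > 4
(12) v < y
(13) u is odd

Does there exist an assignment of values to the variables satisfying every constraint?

The assignment x = 3, y = 6, z = 8, w = 8, v = 4, u = 3 works:
  constraint 4 holds since y + v = 10.
  constraint 6 holds since x - w = -5.
  constraint 8 holds since v + u = 7.
The rest check out directly.

Satisfiable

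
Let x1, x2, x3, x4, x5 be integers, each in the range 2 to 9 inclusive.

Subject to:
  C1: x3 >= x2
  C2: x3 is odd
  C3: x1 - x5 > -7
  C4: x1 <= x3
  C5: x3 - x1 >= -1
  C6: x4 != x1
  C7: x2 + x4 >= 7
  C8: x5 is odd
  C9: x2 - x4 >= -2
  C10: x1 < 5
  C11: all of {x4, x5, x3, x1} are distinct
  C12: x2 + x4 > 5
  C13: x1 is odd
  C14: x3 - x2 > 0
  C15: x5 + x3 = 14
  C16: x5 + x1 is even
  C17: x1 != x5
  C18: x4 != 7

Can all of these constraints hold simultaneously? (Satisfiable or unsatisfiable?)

One satisfying assignment is x1 = 3, x2 = 3, x3 = 5, x4 = 4, x5 = 9.
For the less obvious constraints — constraint 3: x1 - x5 = -6; constraint 5: x3 - x1 = 2; constraint 7: x2 + x4 = 7 — and the others hold by inspection.

Satisfiable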